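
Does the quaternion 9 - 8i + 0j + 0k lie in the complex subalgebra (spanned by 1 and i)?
Yes. The quaternion 9 - 8i has j- and k-coefficients y = z = 0, so it lies in the complex subalgebra spanned by 1 and i.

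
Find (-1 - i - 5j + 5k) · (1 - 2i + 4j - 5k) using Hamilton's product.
42 + 6i - 24j - 4k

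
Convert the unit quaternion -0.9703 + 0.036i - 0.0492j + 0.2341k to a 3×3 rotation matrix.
[[0.8856, 0.4508, 0.1123], [-0.4578, 0.8878, 0.0468], [-0.0786, -0.0929, 0.9926]]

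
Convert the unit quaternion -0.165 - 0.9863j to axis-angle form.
axis = (0, -1, 0), θ = 199°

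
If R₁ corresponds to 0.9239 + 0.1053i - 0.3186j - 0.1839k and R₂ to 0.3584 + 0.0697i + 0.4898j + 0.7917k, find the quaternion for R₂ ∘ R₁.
0.6254 + 0.2643i + 0.4345j + 0.5918k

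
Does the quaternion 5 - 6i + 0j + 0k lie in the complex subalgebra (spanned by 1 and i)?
Yes. The quaternion 5 - 6i has j- and k-coefficients y = z = 0, so it lies in the complex subalgebra spanned by 1 and i.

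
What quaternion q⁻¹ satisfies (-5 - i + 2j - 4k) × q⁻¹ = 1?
-0.1087 + 0.0217i - 0.0435j + 0.087k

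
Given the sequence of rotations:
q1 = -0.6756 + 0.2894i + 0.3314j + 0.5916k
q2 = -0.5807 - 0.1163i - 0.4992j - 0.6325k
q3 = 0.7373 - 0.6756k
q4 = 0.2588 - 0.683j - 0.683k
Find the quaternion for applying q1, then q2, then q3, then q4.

q2 · q1 = 0.9656 - 0.1752i + 0.0306j + 0.1897k
q3 · q2 · q1 = 0.8401 - 0.1085i + 0.1409j - 0.5125k
q4 · q3 · q2 · q1 = -0.0364 + 0.4182i - 0.4632j - 0.7805k
-0.0364 + 0.4182i - 0.4632j - 0.7805k


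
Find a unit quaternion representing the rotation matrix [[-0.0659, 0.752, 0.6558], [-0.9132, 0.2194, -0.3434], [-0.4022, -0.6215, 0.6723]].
0.6756 - 0.1029i + 0.3915j - 0.6162k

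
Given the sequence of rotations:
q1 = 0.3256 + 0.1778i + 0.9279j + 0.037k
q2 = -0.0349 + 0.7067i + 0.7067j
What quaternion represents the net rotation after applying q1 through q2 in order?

q2 · q1 = -0.7928 + 0.25i + 0.1716j + 0.5288k
-0.7928 + 0.25i + 0.1716j + 0.5288k


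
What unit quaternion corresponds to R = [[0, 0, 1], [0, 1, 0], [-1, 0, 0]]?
0.7071 + 0.7071j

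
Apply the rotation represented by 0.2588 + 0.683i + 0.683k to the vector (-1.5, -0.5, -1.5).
(-1.323, 0.433, -1.677)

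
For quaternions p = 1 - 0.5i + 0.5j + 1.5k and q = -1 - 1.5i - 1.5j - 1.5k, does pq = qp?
No: pq = 1.25 + 0.5i - 5j - 1.5k ≠ 1.25 - 2.5i + j - 4.5k = qp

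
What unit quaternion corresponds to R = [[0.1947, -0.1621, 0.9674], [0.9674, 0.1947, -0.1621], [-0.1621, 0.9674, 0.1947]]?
0.6293 + 0.4487i + 0.4487j + 0.4487k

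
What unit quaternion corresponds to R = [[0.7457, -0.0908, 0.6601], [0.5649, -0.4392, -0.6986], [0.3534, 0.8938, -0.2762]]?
0.5075 + 0.7844i + 0.1511j + 0.323k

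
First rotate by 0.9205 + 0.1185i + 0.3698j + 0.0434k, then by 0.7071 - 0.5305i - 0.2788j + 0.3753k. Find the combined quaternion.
0.8006 - 0.5554i + 0.0723j + 0.213k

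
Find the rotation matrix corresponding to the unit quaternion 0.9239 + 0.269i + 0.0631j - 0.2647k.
[[0.8519, 0.5231, -0.0258], [-0.4552, 0.7151, -0.5305], [-0.259, 0.4637, 0.8473]]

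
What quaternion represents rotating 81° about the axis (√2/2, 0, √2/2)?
0.7604 + 0.4592i + 0.4592k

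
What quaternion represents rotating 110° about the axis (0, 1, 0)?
0.5736 + 0.8192j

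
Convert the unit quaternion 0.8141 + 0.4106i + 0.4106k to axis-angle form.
axis = (√2/2, 0, √2/2), θ = 71°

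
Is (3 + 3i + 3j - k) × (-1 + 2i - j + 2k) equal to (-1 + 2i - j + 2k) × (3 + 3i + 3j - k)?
No: pq = -4 + 8i - 14j - 2k ≠ -4 - 2i + 2j + 16k = qp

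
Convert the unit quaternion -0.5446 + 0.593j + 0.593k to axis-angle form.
axis = (0, √2/2, √2/2), θ = 246°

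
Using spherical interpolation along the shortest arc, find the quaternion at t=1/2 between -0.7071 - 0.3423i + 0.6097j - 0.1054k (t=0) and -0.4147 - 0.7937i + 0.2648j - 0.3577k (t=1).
-0.5972 - 0.6048i + 0.4656j - 0.2465k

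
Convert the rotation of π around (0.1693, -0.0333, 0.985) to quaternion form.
0.1693i - 0.0333j + 0.985k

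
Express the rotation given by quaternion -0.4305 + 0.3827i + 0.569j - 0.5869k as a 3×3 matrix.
[[-0.3364, -0.0698, -0.9391], [0.9408, 0.0182, -0.3384], [0.0407, -0.9974, 0.0596]]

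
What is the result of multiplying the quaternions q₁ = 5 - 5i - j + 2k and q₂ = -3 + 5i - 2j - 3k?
14 + 47i - 12j - 6k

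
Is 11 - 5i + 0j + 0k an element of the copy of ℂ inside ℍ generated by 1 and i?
Yes. The quaternion 11 - 5i has j- and k-coefficients y = z = 0, so it lies in the complex subalgebra spanned by 1 and i.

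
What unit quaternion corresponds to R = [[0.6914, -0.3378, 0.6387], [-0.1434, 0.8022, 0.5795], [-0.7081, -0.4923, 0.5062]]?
0.866 - 0.3094i + 0.3888j + 0.0561k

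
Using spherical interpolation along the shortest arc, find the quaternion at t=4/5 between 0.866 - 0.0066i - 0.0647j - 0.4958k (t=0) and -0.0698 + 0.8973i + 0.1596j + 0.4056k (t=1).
0.2922 - 0.8032i - 0.1597j - 0.4939k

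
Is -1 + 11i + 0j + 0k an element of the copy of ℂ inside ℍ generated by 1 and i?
Yes. The quaternion -1 + 11i has j- and k-coefficients y = z = 0, so it lies in the complex subalgebra spanned by 1 and i.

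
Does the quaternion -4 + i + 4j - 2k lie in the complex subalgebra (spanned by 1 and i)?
No. The quaternion -4 + i + 4j - 2k has j-coefficient y = 4 and k-coefficient z = -2, not both zero, so it does not lie in the complex subalgebra spanned by 1 and i.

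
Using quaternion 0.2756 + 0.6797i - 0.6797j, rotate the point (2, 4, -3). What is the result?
(-2.42, -0.42, 4.792)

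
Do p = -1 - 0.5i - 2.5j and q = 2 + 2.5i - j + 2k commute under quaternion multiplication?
No: pq = -3.25 - 8.5i - 3j + 4.75k ≠ -3.25 + 1.5i - 5j - 8.75k = qp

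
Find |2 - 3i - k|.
√14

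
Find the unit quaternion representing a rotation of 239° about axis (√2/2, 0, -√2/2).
-0.4924 + 0.6154i - 0.6154k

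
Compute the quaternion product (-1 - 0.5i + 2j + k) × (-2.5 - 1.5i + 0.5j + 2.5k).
-1.75 + 7.25i - 5.75j - 2.25k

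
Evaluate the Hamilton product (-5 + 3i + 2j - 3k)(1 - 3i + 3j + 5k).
13 + 37i - 19j - 13k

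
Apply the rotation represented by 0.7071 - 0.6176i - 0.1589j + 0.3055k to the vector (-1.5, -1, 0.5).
(-1.21, -0.605, 1.293)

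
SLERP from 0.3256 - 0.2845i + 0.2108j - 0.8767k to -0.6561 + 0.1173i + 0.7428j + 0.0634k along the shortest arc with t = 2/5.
0.606 - 0.2809i - 0.2443j - 0.703k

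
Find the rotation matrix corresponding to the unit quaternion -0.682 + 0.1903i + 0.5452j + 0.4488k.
[[0.0027, 0.8197, -0.5728], [-0.4047, 0.5247, 0.7489], [0.9145, 0.2298, 0.3331]]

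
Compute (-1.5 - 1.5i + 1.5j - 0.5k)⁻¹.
-0.2143 + 0.2143i - 0.2143j + 0.0714k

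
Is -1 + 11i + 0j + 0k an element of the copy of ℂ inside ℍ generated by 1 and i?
Yes. The quaternion -1 + 11i has j- and k-coefficients y = z = 0, so it lies in the complex subalgebra spanned by 1 and i.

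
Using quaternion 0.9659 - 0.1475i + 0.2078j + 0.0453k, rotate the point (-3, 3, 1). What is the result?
(-2.787, 3.082, 1.316)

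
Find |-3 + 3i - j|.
√19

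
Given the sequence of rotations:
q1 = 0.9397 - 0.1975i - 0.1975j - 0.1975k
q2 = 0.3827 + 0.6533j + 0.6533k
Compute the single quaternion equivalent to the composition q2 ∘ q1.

q2 · q1 = 0.6177 - 0.0756i + 0.4093j + 0.6673k
0.6177 - 0.0756i + 0.4093j + 0.6673k


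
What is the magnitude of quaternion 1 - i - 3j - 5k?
6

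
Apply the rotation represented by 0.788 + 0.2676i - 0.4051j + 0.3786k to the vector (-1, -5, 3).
(2.375, -5.416, 0.17)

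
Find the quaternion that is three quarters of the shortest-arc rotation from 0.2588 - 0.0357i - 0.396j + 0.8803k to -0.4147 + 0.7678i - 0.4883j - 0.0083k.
-0.2811 + 0.6852i - 0.5912j + 0.3193k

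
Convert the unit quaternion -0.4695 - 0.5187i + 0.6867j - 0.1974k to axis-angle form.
axis = (-0.5875, 0.7777, -0.2236), θ = 236°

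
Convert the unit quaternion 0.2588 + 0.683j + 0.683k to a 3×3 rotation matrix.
[[-0.866, -0.3535, 0.3535], [0.3535, 0.067, 0.933], [-0.3535, 0.933, 0.067]]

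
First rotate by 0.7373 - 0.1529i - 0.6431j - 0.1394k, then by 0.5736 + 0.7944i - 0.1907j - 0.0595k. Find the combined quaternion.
0.4134 + 0.4863i - 0.3896j - 0.6639k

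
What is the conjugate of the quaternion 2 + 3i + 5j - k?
2 - 3i - 5j + k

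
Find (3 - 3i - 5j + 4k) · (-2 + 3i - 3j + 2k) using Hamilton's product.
-20 + 17i + 19j + 22k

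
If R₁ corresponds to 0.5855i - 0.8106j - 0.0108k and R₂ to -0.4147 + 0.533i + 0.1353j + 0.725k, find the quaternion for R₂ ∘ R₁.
-0.1946 + 0.3434i + 0.7664j - 0.5068k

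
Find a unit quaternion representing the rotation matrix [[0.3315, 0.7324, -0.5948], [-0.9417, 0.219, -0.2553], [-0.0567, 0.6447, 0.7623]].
0.7604 + 0.2959i - 0.1769j - 0.5504k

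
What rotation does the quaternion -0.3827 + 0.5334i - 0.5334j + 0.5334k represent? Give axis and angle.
axis = (√3/3, -√3/3, √3/3), θ = 5π/4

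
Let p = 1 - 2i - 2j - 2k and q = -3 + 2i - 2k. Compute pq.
-3 + 12i - 2j + 8k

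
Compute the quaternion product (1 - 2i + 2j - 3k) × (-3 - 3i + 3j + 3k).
-6 + 18i + 12j + 12k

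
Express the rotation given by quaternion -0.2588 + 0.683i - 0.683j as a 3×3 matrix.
[[0.067, -0.933, 0.3535], [-0.933, 0.067, 0.3535], [-0.3535, -0.3535, -0.866]]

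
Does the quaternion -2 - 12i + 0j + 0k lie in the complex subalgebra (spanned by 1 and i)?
Yes. The quaternion -2 - 12i has j- and k-coefficients y = z = 0, so it lies in the complex subalgebra spanned by 1 and i.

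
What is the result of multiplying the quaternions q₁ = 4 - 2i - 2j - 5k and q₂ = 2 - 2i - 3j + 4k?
18 - 35i + 2j + 8k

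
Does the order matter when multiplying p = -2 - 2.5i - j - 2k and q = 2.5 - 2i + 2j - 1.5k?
Yes: pq = -11 + 3.25i - 6.25j - 9k ≠ -11 - 7.75i - 6.75j + 5k = qp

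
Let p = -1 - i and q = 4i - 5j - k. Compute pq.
4 - 4i + 4j + 6k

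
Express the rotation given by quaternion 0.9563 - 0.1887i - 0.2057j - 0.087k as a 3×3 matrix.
[[0.9002, 0.244, -0.3606], [-0.0888, 0.9136, 0.3967], [0.4263, -0.3251, 0.8442]]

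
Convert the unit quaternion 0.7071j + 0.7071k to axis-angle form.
axis = (0, √2/2, √2/2), θ = π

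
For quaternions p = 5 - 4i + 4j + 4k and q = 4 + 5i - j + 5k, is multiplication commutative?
No: pq = 24 + 33i + 51j + 25k ≠ 24 - 15i - 29j + 57k = qp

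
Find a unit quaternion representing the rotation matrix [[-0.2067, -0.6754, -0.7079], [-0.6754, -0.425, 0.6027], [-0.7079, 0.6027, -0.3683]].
0.6298i - 0.5362j - 0.562k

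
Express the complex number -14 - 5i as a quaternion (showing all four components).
-14 - 5i + 0j + 0k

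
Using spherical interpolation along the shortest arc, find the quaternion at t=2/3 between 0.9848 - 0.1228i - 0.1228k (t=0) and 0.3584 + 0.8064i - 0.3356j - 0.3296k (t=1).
0.7052 + 0.5799i - 0.2634j - 0.3115k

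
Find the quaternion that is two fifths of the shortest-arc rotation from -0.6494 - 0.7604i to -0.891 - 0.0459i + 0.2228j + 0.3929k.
-0.829 - 0.5209i + 0.1005j + 0.1772k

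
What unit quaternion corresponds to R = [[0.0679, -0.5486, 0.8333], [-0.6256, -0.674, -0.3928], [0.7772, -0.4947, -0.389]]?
-0.0349 + 0.7299i - 0.4022j + 0.5516k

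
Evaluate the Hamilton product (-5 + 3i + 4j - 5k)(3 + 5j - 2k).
-45 + 26i - 7j + 10k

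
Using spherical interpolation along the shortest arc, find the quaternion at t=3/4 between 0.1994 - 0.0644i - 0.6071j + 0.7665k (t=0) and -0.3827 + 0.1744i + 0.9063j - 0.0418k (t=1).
0.3584 - 0.1559i - 0.8866j + 0.2475k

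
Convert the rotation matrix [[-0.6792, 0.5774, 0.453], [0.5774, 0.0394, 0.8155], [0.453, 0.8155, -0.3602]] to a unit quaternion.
0.4005i + 0.7209j + 0.5656k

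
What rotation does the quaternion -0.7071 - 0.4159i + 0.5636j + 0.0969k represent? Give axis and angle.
axis = (-0.5882, 0.797, 0.137), θ = 3π/2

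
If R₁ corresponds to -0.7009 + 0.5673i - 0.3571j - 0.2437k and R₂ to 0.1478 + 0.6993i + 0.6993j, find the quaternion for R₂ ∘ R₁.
-0.2506 - 0.5767i - 0.3725j - 0.6825k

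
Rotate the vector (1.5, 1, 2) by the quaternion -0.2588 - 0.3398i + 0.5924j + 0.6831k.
(-2.543, -0.032, 0.883)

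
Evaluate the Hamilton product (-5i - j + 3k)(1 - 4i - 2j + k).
-25 - 8j + 9k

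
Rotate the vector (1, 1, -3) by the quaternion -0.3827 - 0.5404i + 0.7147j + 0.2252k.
(1.648, -0.355, 2.856)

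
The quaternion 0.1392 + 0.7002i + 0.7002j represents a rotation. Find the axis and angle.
axis = (√2/2, √2/2, 0), θ = 164°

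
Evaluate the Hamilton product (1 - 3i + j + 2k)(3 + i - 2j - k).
10 - 5i + 10k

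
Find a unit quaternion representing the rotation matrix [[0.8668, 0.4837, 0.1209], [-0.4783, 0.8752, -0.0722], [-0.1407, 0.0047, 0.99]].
0.9659 + 0.0199i + 0.0677j - 0.249k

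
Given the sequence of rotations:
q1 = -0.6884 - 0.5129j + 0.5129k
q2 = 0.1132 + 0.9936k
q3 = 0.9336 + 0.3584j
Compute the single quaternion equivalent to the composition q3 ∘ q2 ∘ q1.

q2 · q1 = -0.5875 + 0.5096i - 0.0581j - 0.6259k
q3 · q2 · q1 = -0.5277 + 0.2514i - 0.2648j - 0.767k
-0.5277 + 0.2514i - 0.2648j - 0.767k


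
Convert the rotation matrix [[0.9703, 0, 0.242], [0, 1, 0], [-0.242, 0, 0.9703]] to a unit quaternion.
0.9925 + 0.1219j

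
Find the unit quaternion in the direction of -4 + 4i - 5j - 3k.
-0.4924 + 0.4924i - 0.6155j - 0.3693k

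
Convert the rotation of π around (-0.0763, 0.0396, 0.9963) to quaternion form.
-0.0763i + 0.0396j + 0.9963k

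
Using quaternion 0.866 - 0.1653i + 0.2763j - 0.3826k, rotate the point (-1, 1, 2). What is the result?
(1.227, 1.556, 1.44)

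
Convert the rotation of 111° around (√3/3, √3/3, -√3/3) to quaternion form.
0.5664 + 0.4758i + 0.4758j - 0.4758k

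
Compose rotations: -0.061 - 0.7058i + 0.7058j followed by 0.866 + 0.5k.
-0.0528 - 0.9641i + 0.2583j - 0.0305k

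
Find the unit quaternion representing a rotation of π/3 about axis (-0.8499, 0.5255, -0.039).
0.866 - 0.4249i + 0.2627j - 0.0195k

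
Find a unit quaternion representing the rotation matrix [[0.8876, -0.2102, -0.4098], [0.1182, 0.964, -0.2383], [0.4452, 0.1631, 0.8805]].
0.9659 + 0.1039i - 0.2213j + 0.085k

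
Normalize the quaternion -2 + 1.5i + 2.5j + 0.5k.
-0.5601 + 0.4201i + 0.7001j + 0.14k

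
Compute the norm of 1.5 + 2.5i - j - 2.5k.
3.969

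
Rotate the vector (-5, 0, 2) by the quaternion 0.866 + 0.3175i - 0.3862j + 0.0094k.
(-4.833, 0.03, -2.374)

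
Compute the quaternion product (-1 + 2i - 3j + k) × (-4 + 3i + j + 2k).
-1 - 18i + 10j + 5k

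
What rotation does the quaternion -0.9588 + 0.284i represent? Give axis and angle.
axis = (1, 0, 0), θ = 327°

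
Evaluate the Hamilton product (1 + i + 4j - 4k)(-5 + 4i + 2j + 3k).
-5 + 19i - 37j + 9k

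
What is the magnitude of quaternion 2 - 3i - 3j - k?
√23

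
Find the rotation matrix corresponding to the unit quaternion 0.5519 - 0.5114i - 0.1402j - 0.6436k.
[[0.1322, 0.8538, 0.5035], [-0.567, -0.3515, 0.7449], [0.813, -0.384, 0.4376]]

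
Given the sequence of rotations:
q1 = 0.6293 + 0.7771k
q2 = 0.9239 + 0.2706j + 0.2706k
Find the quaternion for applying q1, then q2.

q2 · q1 = 0.3711 + 0.2103i + 0.1703j + 0.8883k
0.3711 + 0.2103i + 0.1703j + 0.8883k


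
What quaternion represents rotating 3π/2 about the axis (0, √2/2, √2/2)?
-0.7071 + 0.5j + 0.5k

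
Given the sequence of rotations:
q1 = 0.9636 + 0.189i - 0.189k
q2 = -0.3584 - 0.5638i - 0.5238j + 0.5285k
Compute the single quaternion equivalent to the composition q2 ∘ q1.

q2 · q1 = -0.1389 - 0.512i - 0.5114j + 0.676k
-0.1389 - 0.512i - 0.5114j + 0.676k


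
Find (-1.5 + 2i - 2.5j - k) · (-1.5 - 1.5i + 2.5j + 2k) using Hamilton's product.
13.5 - 3.25i - 2.5j - 0.25k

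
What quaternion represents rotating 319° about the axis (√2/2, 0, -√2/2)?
-0.9367 + 0.2476i - 0.2476k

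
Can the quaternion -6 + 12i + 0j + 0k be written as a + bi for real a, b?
Yes. The quaternion -6 + 12i has j- and k-coefficients y = z = 0, so it lies in the complex subalgebra spanned by 1 and i.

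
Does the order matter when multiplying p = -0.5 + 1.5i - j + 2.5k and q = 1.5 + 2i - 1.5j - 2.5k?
Yes: pq = 1 + 7.5i + 8j + 4.75k ≠ 1 - 5i - 9.5j + 5.25k = qp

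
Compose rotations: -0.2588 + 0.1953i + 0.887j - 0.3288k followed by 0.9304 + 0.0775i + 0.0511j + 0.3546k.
-0.1847 - 0.1697i + 0.9068j - 0.3389k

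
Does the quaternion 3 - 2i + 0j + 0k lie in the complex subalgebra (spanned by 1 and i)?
Yes. The quaternion 3 - 2i has j- and k-coefficients y = z = 0, so it lies in the complex subalgebra spanned by 1 and i.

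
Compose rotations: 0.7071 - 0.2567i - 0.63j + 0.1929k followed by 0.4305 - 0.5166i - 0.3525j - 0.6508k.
0.0753 - 0.9538i - 0.2538j - 0.1422k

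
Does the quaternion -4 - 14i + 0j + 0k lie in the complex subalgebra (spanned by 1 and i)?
Yes. The quaternion -4 - 14i has j- and k-coefficients y = z = 0, so it lies in the complex subalgebra spanned by 1 and i.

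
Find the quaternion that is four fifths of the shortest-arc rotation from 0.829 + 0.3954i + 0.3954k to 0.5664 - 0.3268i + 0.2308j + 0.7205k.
0.6657 - 0.1847i + 0.1942j + 0.6964k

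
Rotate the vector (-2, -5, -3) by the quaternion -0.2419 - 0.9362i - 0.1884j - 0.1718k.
(-4.327, 4.353, -0.578)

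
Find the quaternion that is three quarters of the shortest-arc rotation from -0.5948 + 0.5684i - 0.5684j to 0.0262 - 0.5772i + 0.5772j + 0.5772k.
-0.187 + 0.6152i - 0.6152j - 0.4563k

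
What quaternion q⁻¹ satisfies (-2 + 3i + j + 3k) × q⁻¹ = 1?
-0.087 - 0.1304i - 0.0435j - 0.1304k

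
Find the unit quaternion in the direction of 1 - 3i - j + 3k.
0.2236 - 0.6708i - 0.2236j + 0.6708k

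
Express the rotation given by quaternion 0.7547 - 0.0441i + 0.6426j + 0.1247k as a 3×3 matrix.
[[0.143, -0.2449, 0.9589], [0.1315, 0.965, 0.2268], [-0.9809, 0.0937, 0.1702]]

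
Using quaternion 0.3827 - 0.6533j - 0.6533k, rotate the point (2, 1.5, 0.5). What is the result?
(-0.914, -0.354, 2.354)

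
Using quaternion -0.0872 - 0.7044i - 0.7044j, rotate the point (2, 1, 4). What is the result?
(1.499, 1.501, -4.062)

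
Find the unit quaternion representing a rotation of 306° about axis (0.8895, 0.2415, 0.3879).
-0.891 + 0.4038i + 0.1096j + 0.1761k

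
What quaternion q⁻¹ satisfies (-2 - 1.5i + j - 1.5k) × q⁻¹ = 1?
-0.2105 + 0.1579i - 0.1053j + 0.1579k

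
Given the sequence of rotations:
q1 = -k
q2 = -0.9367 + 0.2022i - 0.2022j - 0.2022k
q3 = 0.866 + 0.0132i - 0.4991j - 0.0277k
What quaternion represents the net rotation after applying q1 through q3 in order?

q2 · q1 = -0.2022 + 0.2022i + 0.2022j + 0.9367k
q3 · q2 · q1 = -0.0509 - 0.2895i + 0.2581j + 0.9204k
-0.0509 - 0.2895i + 0.2581j + 0.9204k


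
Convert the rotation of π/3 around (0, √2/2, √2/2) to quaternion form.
0.866 + 0.3536j + 0.3536k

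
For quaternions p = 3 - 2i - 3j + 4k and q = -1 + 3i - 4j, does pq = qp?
No: pq = -9 + 27i + 3j + 13k ≠ -9 - 5i - 21j - 21k = qp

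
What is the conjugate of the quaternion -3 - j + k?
-3 + j - k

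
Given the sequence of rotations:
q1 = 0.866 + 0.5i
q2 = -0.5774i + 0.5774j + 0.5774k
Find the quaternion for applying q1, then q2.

q2 · q1 = 0.2887 - 0.5i + 0.7887j + 0.2113k
0.2887 - 0.5i + 0.7887j + 0.2113k


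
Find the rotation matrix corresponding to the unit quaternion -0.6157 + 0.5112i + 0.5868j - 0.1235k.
[[0.2808, 0.4479, -0.8489], [0.752, 0.4468, 0.4846], [0.5963, -0.7744, -0.2113]]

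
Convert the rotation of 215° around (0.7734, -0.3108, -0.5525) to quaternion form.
-0.3007 + 0.7376i - 0.2964j - 0.5269k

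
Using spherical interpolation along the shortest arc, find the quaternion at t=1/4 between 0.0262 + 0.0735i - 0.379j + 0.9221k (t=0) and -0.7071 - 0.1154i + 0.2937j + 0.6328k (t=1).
-0.1946 + 0.0254i - 0.2231j + 0.9548k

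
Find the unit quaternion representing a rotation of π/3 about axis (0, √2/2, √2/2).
0.866 + 0.3536j + 0.3536k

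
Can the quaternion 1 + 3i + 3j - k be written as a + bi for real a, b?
No. The quaternion 1 + 3i + 3j - k has j-coefficient y = 3 and k-coefficient z = -1, not both zero, so it does not lie in the complex subalgebra spanned by 1 and i.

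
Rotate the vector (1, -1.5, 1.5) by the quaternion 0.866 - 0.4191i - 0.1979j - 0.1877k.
(-0.163, 0.174, 2.333)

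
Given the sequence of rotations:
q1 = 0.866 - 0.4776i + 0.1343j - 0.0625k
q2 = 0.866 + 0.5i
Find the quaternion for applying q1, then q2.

q2 · q1 = 0.9888 + 0.0194i + 0.1476j + 0.013k
0.9888 + 0.0194i + 0.1476j + 0.013k


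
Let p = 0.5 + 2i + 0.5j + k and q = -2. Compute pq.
-1 - 4i - j - 2k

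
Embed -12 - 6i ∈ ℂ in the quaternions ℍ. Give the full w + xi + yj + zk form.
-12 - 6i + 0j + 0k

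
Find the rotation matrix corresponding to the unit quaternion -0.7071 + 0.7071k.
[[0, 1, 0], [-1, 0, 0], [0, 0, 1]]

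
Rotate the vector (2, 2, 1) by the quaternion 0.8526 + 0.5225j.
(1.799, 2, -1.328)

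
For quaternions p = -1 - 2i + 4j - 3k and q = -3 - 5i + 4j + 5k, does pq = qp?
No: pq = -8 + 43i + 9j + 16k ≠ -8 - 21i - 41j - 8k = qp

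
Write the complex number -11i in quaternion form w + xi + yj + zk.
0 - 11i + 0j + 0k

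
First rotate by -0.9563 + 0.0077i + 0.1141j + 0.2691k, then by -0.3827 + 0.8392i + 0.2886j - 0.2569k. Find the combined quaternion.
0.3957 - 0.6985i - 0.5475j + 0.2362k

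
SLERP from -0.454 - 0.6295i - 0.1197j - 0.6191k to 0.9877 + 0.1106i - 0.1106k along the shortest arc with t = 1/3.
-0.7393 - 0.5179i - 0.09j - 0.4209k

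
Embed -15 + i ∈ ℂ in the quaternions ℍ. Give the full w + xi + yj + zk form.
-15 + i + 0j + 0k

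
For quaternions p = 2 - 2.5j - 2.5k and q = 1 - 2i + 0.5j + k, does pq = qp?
No: pq = 5.75 - 5.25i + 3.5j - 5.5k ≠ 5.75 - 2.75i - 6.5j + 4.5k = qp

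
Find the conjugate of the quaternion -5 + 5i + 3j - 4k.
-5 - 5i - 3j + 4k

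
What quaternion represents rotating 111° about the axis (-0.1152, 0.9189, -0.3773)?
0.5664 - 0.0949i + 0.7573j - 0.3109k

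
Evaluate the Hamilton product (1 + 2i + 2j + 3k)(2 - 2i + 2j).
2 - 4i + 14k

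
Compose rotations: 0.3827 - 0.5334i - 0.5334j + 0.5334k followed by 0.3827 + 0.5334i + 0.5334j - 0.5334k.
1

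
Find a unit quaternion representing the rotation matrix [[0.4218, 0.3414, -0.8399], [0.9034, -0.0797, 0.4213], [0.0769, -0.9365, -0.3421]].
-0.5 + 0.6789i + 0.4584j - 0.281k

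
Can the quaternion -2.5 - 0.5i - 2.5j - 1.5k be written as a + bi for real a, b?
No. The quaternion -2.5 - 0.5i - 2.5j - 1.5k has j-coefficient y = -2.5 and k-coefficient z = -1.5, not both zero, so it does not lie in the complex subalgebra spanned by 1 and i.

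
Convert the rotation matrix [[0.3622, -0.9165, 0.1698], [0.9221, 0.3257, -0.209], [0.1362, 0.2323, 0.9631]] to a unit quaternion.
0.8141 + 0.1355i + 0.0103j + 0.5646k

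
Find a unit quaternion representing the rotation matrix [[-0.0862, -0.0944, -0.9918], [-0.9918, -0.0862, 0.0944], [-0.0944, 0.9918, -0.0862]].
-0.4305 - 0.5211i + 0.5211j + 0.5211k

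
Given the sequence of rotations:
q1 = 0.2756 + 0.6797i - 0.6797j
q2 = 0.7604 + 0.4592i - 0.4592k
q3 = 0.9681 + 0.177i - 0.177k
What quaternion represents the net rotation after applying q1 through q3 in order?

q2 · q1 = -0.1026 + 0.3313i - 0.829j - 0.4387k
q3 · q2 · q1 = -0.2356 + 0.1558i - 0.7835j - 0.5533k
-0.2356 + 0.1558i - 0.7835j - 0.5533k


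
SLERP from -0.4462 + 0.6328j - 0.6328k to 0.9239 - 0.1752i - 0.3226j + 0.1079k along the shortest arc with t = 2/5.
-0.6949 + 0.0771i + 0.5506j - 0.4561k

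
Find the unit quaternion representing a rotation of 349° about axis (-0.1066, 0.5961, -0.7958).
-0.9954 - 0.0102i + 0.0571j - 0.0763k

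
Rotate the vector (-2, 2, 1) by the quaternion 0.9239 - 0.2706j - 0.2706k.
(-0.914, 2.854, 0.146)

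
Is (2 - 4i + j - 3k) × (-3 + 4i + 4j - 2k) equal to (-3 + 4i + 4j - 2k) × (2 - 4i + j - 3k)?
No: pq = 30i - 15j - 15k ≠ 10i + 25j + 25k = qp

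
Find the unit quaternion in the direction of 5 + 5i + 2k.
0.6804 + 0.6804i + 0.2722k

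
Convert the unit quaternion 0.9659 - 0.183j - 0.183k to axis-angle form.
axis = (0, -√2/2, -√2/2), θ = π/6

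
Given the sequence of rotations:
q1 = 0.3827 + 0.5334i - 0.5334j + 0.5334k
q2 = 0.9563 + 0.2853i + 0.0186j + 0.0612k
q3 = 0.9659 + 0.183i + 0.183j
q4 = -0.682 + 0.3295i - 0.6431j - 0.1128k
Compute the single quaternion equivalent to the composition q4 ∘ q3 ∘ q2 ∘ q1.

q2 · q1 = 0.1911 + 0.6618i - 0.6225j + 0.3714k
q3 · q2 · q1 = 0.1774 + 0.7422i - 0.6343j + 0.1237k
q4 · q3 · q2 · q1 = -0.7595 - 0.5988i + 0.194j + 0.1639k
-0.7595 - 0.5988i + 0.194j + 0.1639k


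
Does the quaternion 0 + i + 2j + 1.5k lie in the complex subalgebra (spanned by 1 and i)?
No. The quaternion i + 2j + 1.5k has j-coefficient y = 2 and k-coefficient z = 1.5, not both zero, so it does not lie in the complex subalgebra spanned by 1 and i.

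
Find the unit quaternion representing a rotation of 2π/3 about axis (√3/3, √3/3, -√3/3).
0.5 + 0.5i + 0.5j - 0.5k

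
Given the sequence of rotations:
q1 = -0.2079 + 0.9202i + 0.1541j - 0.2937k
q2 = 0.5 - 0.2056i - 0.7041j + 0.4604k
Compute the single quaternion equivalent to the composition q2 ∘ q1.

q2 · q1 = 0.329 + 0.6387i + 0.5867j + 0.3737k
0.329 + 0.6387i + 0.5867j + 0.3737k


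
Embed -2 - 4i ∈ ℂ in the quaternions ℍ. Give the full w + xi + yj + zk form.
-2 - 4i + 0j + 0k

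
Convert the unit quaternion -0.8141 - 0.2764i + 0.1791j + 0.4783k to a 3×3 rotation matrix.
[[0.4783, 0.6798, -0.556], [-0.8778, 0.3897, -0.2787], [0.0272, 0.6214, 0.7831]]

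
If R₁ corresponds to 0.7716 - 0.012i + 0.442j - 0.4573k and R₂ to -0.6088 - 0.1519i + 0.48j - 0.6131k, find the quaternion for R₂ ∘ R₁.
-0.9641 - 0.0584i + 0.0392j - 0.256k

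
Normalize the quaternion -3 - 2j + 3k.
-0.6396 - 0.4264j + 0.6396k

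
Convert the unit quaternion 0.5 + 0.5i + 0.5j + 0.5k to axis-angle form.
axis = (√3/3, √3/3, √3/3), θ = 2π/3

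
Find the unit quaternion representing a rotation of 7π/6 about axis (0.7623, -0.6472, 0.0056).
-0.2588 + 0.7363i - 0.6251j + 0.0054k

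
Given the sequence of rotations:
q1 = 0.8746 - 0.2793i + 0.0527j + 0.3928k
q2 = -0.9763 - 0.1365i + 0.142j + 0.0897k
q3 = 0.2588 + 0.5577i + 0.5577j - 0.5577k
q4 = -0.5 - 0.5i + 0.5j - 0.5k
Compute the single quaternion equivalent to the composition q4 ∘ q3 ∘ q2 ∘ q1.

q2 · q1 = -0.9347 + 0.2043i + 0.1013j - 0.2726k
q3 · q2 · q1 = -0.5644 - 0.5639i - 0.457j + 0.3933k
q4 · q3 · q2 · q1 = 0.4254 + 0.5323i + 0.4249j + 0.596k
0.4254 + 0.5323i + 0.4249j + 0.596k


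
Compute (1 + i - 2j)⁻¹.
0.1667 - 0.1667i + 0.3333j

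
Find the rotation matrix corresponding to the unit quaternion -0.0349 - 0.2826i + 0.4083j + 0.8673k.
[[-0.8378, -0.1702, -0.5187], [-0.2913, -0.6641, 0.6885], [-0.4617, 0.728, 0.5069]]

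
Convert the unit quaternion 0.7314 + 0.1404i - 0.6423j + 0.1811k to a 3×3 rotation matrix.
[[0.1093, -0.4453, -0.8887], [0.0846, 0.895, -0.438], [0.9904, -0.0273, 0.1355]]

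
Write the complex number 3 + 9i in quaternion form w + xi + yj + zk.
3 + 9i + 0j + 0k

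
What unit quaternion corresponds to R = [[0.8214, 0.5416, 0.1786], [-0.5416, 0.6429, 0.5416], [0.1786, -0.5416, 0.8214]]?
0.9063 - 0.2988i - 0.2988k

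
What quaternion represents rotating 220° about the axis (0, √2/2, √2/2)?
-0.342 + 0.6645j + 0.6645k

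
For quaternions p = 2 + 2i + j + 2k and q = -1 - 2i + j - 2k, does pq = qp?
No: pq = 5 - 10i + j - 2k ≠ 5 - 2i + j - 10k = qp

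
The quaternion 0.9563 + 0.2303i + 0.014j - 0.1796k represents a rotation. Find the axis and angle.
axis = (0.7877, 0.0479, -0.6143), θ = 34°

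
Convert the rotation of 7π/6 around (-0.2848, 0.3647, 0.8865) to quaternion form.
-0.2588 - 0.2751i + 0.3523j + 0.8563k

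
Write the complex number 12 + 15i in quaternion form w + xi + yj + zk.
12 + 15i + 0j + 0k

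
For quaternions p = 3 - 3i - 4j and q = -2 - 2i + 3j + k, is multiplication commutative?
No: pq = -4i + 20j - 14k ≠ 4i + 14j + 20k = qp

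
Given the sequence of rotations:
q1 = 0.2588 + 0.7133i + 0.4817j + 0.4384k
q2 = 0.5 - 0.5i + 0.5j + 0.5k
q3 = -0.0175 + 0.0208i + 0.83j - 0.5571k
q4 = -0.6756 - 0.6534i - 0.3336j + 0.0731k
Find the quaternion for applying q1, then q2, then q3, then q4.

q2 · q1 = 0.026 + 0.2056i + 0.9461j - 0.2489k
q3 · q2 · q1 = -0.9287 + 0.3174i - 0.1043j - 0.1611k
q4 · q3 · q2 · q1 = 0.8118 + 0.4537i + 0.2982j + 0.215k
0.8118 + 0.4537i + 0.2982j + 0.215k


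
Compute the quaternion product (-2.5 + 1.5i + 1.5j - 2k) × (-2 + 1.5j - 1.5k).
-0.25 - 2.25i - 4.5j + 10k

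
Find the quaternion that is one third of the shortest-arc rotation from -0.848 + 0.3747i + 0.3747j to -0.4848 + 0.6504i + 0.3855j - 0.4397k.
-0.76 + 0.4906i + 0.3966j - 0.156k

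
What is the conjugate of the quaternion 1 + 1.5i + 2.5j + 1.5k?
1 - 1.5i - 2.5j - 1.5k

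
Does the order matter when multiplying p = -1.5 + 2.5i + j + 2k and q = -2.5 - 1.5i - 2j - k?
Yes: pq = 11.5 - i - 7k ≠ 11.5 - 7i + j = qp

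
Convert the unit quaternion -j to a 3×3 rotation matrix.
[[-1, 0, 0], [0, 1, 0], [0, 0, -1]]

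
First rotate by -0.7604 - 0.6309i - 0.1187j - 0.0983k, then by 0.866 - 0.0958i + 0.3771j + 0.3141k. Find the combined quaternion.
-0.6433 - 0.4733i - 0.5971j - 0.0747k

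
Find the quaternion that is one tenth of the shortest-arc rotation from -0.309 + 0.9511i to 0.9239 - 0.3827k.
-0.4179 + 0.9071i + 0.051k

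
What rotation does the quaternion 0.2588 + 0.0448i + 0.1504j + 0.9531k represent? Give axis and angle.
axis = (0.0464, 0.1557, 0.9867), θ = 5π/6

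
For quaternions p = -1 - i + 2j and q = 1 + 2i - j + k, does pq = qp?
No: pq = 3 - i + 4j - 4k ≠ 3 - 5i + 2j + 2k = qp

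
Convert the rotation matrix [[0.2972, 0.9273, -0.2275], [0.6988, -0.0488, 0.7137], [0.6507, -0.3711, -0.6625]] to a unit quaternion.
-0.3827 + 0.7086i + 0.5737j + 0.1493k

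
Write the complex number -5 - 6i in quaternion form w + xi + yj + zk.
-5 - 6i + 0j + 0k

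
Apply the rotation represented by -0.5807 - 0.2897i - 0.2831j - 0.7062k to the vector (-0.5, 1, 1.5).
(0.53, -0.562, 1.704)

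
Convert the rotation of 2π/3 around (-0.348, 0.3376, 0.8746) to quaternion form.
0.5 - 0.3014i + 0.2924j + 0.7574k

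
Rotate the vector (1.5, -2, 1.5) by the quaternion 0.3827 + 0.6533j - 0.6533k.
(-1.311, -2.323, 1.177)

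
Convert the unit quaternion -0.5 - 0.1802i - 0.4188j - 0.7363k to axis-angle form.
axis = (-0.2081, -0.4836, -0.8502), θ = 4π/3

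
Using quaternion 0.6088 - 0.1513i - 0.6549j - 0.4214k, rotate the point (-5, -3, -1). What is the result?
(-0.399, -0.959, -5.824)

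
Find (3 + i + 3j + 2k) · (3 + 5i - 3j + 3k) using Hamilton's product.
7 + 33i + 7j - 3k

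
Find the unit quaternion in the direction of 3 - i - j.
0.9045 - 0.3015i - 0.3015j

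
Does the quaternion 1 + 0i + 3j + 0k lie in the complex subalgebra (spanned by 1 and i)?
No. The quaternion 1 + 3j has j-coefficient y = 3 and k-coefficient z = 0, not both zero, so it does not lie in the complex subalgebra spanned by 1 and i.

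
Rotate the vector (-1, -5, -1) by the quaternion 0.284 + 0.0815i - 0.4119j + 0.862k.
(3.703, 2.831, 2.297)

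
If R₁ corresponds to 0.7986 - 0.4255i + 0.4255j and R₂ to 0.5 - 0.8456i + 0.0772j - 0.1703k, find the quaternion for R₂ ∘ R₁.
0.0066 - 0.8156i + 0.3469j - 0.463k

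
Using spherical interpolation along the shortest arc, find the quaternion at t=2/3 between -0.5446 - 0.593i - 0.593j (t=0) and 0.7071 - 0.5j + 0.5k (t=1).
-0.852 - 0.2823i + 0.1368j - 0.4191k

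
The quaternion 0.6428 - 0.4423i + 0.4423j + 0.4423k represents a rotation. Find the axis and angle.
axis = (-√3/3, √3/3, √3/3), θ = 100°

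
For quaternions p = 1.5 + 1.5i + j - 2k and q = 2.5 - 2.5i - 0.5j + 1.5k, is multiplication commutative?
No: pq = 11 + 0.5i + 4.5j - k ≠ 11 - 0.5i - j - 4.5k = qp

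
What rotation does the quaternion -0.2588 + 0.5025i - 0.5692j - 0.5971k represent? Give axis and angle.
axis = (0.5202, -0.5893, -0.6182), θ = 7π/6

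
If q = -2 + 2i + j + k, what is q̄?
-2 - 2i - j - k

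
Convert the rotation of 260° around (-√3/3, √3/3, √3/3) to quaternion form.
-0.6428 - 0.4423i + 0.4423j + 0.4423k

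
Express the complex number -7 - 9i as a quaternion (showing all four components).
-7 - 9i + 0j + 0k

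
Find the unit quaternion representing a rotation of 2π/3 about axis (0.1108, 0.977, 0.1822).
0.5 + 0.096i + 0.8461j + 0.1578k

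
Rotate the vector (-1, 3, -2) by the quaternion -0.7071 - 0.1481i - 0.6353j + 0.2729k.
(0.043, 3.732, 0.27)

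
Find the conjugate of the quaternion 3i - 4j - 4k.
-3i + 4j + 4k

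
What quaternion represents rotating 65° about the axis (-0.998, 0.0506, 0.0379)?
0.8434 - 0.5362i + 0.0272j + 0.0204k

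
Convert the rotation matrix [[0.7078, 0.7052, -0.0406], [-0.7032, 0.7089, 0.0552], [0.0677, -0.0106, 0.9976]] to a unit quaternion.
0.9239 - 0.0178i - 0.0293j - 0.3811k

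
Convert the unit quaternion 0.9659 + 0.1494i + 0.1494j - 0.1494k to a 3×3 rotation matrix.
[[0.9107, 0.3333, 0.244], [-0.244, 0.9107, -0.3333], [-0.3333, 0.244, 0.9107]]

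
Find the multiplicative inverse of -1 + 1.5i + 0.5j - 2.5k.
-0.1026 - 0.1538i - 0.0513j + 0.2564k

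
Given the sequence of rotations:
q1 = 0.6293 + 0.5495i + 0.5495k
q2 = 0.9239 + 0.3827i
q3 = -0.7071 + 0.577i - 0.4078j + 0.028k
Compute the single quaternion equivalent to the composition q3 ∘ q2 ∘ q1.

q2 · q1 = 0.3711 + 0.7485i - 0.2103j + 0.5077k
q3 · q2 · q1 = -0.7943 - 0.5163i - 0.2746j - 0.1647k
-0.7943 - 0.5163i - 0.2746j - 0.1647k


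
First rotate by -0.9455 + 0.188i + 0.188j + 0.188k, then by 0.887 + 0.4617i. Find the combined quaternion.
-0.9255 - 0.2698i + 0.08j + 0.2536k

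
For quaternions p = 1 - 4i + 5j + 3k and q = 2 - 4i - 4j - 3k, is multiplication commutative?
No: pq = 15 - 15i - 18j + 39k ≠ 15 - 9i + 30j - 33k = qp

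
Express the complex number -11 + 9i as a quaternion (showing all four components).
-11 + 9i + 0j + 0k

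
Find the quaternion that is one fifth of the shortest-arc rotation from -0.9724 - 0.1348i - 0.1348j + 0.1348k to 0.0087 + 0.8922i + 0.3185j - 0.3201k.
-0.8821 - 0.3664i - 0.2092j + 0.2096k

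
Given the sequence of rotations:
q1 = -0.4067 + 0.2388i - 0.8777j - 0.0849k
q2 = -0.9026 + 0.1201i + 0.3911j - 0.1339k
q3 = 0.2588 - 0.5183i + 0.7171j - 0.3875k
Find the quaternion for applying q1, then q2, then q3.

q2 · q1 = 0.6703 - 0.4151i + 0.6114j - 0.0677k
q3 · q2 · q1 = -0.5063 - 0.2665i + 0.7647j - 0.2965k
-0.5063 - 0.2665i + 0.7647j - 0.2965k


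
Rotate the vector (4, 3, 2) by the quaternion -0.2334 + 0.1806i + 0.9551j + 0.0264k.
(-3.104, 4.4, -0.059)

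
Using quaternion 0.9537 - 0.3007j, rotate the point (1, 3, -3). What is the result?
(2.54, 3, -1.884)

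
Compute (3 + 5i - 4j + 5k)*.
3 - 5i + 4j - 5k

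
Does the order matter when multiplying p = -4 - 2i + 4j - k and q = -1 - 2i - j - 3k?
Yes: pq = 1 - 3i - 4j + 23k ≠ 1 + 23i + 4j + 3k = qp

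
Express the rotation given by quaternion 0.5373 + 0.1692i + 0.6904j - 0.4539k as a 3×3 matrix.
[[-0.3654, 0.7214, 0.5883], [-0.2541, 0.5307, -0.8086], [-0.8955, -0.4449, -0.0106]]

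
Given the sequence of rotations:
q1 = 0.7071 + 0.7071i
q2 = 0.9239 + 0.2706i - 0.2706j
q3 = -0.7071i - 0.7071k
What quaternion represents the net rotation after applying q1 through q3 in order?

q2 · q1 = 0.4619 + 0.8446i - 0.1913j + 0.1913k
q3 · q2 · q1 = 0.7325 - 0.4619i - 0.4619j - 0.1913k
0.7325 - 0.4619i - 0.4619j - 0.1913k


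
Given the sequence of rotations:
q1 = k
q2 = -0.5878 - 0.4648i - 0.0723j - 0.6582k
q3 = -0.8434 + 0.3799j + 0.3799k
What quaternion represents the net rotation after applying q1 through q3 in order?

q2 · q1 = 0.6582 - 0.0723i + 0.4648j - 0.5878k
q3 · q2 · q1 = -0.5084 - 0.3389i - 0.1694j + 0.7733k
-0.5084 - 0.3389i - 0.1694j + 0.7733k


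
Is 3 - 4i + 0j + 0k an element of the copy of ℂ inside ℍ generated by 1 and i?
Yes. The quaternion 3 - 4i has j- and k-coefficients y = z = 0, so it lies in the complex subalgebra spanned by 1 and i.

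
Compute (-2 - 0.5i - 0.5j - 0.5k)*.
-2 + 0.5i + 0.5j + 0.5k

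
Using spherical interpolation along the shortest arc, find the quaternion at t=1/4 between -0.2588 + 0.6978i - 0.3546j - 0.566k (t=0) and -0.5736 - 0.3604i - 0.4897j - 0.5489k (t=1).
-0.3969 + 0.4707i - 0.4507j - 0.6463k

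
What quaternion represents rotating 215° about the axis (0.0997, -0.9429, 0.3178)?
-0.3007 + 0.0951i - 0.8993j + 0.3031k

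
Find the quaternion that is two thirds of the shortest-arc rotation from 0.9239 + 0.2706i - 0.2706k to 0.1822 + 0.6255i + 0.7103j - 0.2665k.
0.5168 + 0.5861i + 0.5397j - 0.3133k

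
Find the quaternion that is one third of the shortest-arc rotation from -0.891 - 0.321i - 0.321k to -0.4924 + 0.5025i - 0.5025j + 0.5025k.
-0.9708 - 0.0307i - 0.2358j - 0.0307k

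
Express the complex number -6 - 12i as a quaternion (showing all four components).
-6 - 12i + 0j + 0k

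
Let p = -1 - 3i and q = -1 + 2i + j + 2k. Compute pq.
7 + i + 5j - 5k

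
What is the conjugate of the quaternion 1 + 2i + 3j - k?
1 - 2i - 3j + k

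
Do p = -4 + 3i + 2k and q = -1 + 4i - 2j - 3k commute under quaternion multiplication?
No: pq = -2 - 15i + 25j + 4k ≠ -2 - 23i - 9j + 16k = qp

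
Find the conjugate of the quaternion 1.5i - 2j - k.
-1.5i + 2j + k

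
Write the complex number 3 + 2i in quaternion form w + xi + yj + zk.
3 + 2i + 0j + 0k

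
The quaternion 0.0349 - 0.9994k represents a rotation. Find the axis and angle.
axis = (0, 0, -1), θ = 176°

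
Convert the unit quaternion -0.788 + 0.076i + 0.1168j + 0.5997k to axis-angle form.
axis = (0.1234, 0.1897, 0.974), θ = 284°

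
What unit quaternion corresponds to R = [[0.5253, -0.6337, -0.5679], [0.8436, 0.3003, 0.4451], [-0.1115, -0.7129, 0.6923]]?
0.7934 - 0.3649i - 0.1438j + 0.4655k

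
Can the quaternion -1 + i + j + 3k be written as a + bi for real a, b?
No. The quaternion -1 + i + j + 3k has j-coefficient y = 1 and k-coefficient z = 3, not both zero, so it does not lie in the complex subalgebra spanned by 1 and i.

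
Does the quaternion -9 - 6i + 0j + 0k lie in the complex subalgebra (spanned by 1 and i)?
Yes. The quaternion -9 - 6i has j- and k-coefficients y = z = 0, so it lies in the complex subalgebra spanned by 1 and i.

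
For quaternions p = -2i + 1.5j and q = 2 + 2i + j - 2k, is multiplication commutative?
No: pq = 2.5 - 7i - j - 5k ≠ 2.5 - i + 7j + 5k = qp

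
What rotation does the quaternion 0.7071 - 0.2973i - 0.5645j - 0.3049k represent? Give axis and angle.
axis = (-0.4204, -0.7983, -0.4312), θ = π/2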